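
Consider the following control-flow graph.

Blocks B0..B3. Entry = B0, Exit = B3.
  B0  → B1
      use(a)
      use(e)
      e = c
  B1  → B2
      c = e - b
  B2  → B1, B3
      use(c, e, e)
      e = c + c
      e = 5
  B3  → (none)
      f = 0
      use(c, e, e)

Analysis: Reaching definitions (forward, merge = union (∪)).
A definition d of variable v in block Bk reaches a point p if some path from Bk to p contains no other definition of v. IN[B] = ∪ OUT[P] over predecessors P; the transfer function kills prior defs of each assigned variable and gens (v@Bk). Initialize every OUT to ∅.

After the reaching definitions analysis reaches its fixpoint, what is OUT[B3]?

Answer: {c@B1, e@B2, f@B3}

Trace:
Converged values:
  B0: | IN={} | OUT={e@B0}
  B1: | IN={c@B1, e@B0, e@B2} | OUT={c@B1, e@B0, e@B2}
  B2: | IN={c@B1, e@B0, e@B2} | OUT={c@B1, e@B2}
  B3: | IN={c@B1, e@B2} | OUT={c@B1, e@B2, f@B3}

Merge at B3: IN[B3] = OUT[B2] = {c@B1, e@B2}
Applying B3's transfer function to that IN value gives OUT[B3] (row B3 above).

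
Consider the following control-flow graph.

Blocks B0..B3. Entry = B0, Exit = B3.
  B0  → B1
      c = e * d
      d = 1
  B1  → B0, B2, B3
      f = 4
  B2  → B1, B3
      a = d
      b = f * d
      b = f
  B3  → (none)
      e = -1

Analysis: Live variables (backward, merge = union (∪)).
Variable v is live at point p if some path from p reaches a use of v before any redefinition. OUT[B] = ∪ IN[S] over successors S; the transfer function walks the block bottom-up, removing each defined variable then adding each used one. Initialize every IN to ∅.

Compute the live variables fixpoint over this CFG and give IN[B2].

Answer: {d, e, f}

Trace:
Per-block solution:
  B0:   IN={d, e}   OUT={d, e}
  B1:   IN={d, e}   OUT={d, e, f}
  B2:   IN={d, e, f}   OUT={d, e}
  B3:   IN={}   OUT={}

Merge at B2: OUT[B2] = IN[B1] ⊔ IN[B3] = {d, e}
Applying B2's transfer function to that OUT value gives IN[B2] (row B2 above).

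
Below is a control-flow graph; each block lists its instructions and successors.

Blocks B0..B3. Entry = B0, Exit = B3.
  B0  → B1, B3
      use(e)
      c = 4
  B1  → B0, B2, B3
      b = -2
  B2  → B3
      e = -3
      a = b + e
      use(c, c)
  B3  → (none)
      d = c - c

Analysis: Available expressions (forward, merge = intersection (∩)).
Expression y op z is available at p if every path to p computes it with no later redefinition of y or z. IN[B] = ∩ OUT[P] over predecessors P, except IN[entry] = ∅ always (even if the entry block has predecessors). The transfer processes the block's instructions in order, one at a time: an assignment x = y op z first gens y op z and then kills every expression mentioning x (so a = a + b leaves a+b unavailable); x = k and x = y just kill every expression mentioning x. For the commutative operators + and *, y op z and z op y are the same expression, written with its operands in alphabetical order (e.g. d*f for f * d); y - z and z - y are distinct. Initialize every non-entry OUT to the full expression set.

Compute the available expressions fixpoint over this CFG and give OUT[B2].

Answer: {b+e}

Derivation:
Converged values:
  B0:   IN={}   OUT={}
  B1:   IN={}   OUT={}
  B2:   IN={}   OUT={b+e}
  B3:   IN={}   OUT={c-c}

Merge at B2: IN[B2] = OUT[B1] = {}
Applying B2's transfer function to that IN value gives OUT[B2] (row B2 above).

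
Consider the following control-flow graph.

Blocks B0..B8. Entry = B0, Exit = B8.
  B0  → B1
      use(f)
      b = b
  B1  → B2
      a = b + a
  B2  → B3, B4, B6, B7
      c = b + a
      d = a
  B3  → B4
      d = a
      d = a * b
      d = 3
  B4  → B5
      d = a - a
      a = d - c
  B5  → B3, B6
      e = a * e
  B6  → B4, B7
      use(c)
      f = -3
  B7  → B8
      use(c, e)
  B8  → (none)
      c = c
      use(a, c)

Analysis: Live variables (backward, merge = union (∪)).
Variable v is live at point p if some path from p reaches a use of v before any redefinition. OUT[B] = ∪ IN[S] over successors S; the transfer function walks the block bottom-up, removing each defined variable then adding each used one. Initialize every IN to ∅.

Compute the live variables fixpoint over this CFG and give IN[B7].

Per-block solution:
  B0:   IN={a, b, e, f}   OUT={a, b, e}
  B1:   IN={a, b, e}   OUT={a, b, e}
  B2:   IN={a, b, e}   OUT={a, b, c, e}
  B3:   IN={a, b, c, e}   OUT={a, b, c, e}
  B4:   IN={a, b, c, e}   OUT={a, b, c, e}
  B5:   IN={a, b, c, e}   OUT={a, b, c, e}
  B6:   IN={a, b, c, e}   OUT={a, b, c, e}
  B7:   IN={a, c, e}   OUT={a, c}
  B8:   IN={a, c}   OUT={}

Merge at B7: OUT[B7] = IN[B8] = {a, c}
Applying B7's transfer function to that OUT value gives IN[B7] (row B7 above).

Answer: {a, c, e}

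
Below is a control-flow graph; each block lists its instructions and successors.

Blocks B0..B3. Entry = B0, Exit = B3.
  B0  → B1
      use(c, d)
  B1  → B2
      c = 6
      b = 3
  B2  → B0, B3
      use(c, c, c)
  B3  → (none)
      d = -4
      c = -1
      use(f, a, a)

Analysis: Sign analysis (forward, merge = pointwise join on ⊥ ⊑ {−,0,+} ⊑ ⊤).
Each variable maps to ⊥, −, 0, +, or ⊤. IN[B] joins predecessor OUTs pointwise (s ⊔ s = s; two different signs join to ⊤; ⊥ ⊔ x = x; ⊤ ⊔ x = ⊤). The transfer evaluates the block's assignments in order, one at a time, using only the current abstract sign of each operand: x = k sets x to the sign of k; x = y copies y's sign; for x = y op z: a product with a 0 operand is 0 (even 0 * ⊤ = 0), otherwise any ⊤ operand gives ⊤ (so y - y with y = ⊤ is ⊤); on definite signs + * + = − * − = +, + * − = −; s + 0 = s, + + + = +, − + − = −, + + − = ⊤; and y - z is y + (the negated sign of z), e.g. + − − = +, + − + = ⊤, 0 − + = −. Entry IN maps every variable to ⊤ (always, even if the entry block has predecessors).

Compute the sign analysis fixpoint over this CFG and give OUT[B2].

Answer: {a: ⊤, b: +, c: +, d: ⊤, e: ⊤, f: ⊤}

Derivation:
Per-block solution:
  B0: | IN=(all ⊤) | OUT=(all ⊤)
  B1: | IN=(all ⊤) | OUT={b:+, c:+; rest ⊤}
  B2: | IN={b:+, c:+; rest ⊤} | OUT={b:+, c:+; rest ⊤}
  B3: | IN={b:+, c:+; rest ⊤} | OUT={b:+, c:-, d:-; rest ⊤}

Merge at B2: IN[B2] = OUT[B1] = {a: ⊤, b: +, c: +, d: ⊤, e: ⊤, f: ⊤}
Applying B2's transfer function to that IN value gives OUT[B2] (row B2 above).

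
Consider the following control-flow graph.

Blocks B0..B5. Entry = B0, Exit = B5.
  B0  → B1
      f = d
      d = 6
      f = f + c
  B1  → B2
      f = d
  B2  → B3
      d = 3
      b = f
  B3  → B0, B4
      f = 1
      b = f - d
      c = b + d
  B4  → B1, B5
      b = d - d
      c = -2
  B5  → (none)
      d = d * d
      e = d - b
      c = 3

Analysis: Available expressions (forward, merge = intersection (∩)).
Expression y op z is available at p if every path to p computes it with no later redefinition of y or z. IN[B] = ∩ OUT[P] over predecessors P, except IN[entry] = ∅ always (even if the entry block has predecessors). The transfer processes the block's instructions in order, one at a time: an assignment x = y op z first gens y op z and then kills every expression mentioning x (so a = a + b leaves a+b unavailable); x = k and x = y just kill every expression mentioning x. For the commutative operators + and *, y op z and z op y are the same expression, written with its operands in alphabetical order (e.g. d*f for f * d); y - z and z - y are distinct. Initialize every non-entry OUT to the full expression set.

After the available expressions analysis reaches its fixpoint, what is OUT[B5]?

Converged values:
  B0: | IN={} | OUT={}
  B1: | IN={} | OUT={}
  B2: | IN={} | OUT={}
  B3: | IN={} | OUT={b+d, f-d}
  B4: | IN={b+d, f-d} | OUT={d-d, f-d}
  B5: | IN={d-d, f-d} | OUT={d-b}

Merge at B5: IN[B5] = OUT[B4] = {d-d, f-d}
Applying B5's transfer function to that IN value gives OUT[B5] (row B5 above).

Answer: {d-b}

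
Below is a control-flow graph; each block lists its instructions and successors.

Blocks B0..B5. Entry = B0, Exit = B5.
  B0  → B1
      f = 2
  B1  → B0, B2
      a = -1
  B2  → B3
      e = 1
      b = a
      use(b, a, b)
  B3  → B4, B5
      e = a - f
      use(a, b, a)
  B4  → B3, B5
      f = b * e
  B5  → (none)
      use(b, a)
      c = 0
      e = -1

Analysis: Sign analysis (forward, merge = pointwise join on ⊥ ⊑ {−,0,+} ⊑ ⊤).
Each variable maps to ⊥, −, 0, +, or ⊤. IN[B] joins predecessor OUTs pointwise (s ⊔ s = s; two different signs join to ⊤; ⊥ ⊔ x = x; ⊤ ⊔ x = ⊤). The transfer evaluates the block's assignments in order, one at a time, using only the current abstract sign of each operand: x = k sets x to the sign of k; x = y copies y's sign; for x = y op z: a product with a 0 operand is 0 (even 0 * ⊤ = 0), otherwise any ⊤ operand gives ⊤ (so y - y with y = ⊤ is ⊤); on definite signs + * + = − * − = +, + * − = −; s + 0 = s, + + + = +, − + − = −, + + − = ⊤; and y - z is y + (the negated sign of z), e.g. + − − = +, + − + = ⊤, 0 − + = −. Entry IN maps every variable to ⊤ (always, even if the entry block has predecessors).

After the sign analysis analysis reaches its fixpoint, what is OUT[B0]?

Fixpoint table:
  B0:  IN=(all ⊤)  OUT={f:+; rest ⊤}
  B1:  IN={f:+; rest ⊤}  OUT={a:-, f:+; rest ⊤}
  B2:  IN={a:-, f:+; rest ⊤}  OUT={a:-, b:-, e:+, f:+; rest ⊤}
  B3:  IN={a:-, b:-, f:+; rest ⊤}  OUT={a:-, b:-, e:-, f:+; rest ⊤}
  B4:  IN={a:-, b:-, e:-, f:+; rest ⊤}  OUT={a:-, b:-, e:-, f:+; rest ⊤}
  B5:  IN={a:-, b:-, e:-, f:+; rest ⊤}  OUT={a:-, b:-, c:0, e:-, f:+; rest ⊤}

Merge at B0 (entry node, so the boundary value (all ⊤) is joined with the incoming edge(s)): IN[B0] = (all ⊤) ⊔ OUT[B1] = {a: ⊤, b: ⊤, c: ⊤, d: ⊤, e: ⊤, f: ⊤}
Applying B0's transfer function to that IN value gives OUT[B0] (row B0 above).

Answer: {a: ⊤, b: ⊤, c: ⊤, d: ⊤, e: ⊤, f: +}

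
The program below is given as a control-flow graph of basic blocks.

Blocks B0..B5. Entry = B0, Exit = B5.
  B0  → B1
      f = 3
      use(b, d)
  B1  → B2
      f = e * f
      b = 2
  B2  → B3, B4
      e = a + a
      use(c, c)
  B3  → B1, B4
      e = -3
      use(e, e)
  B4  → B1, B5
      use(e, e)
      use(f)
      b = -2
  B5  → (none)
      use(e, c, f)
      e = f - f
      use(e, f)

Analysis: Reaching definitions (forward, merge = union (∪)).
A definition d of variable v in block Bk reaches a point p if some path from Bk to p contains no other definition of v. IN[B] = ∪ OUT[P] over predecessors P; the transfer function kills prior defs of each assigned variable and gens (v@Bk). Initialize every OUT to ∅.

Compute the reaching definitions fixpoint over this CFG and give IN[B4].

Per-block solution:
  B0:  IN={}  OUT={f@B0}
  B1:  IN={b@B1, b@B4, e@B2, e@B3, f@B0, f@B1}  OUT={b@B1, e@B2, e@B3, f@B1}
  B2:  IN={b@B1, e@B2, e@B3, f@B1}  OUT={b@B1, e@B2, f@B1}
  B3:  IN={b@B1, e@B2, f@B1}  OUT={b@B1, e@B3, f@B1}
  B4:  IN={b@B1, e@B2, e@B3, f@B1}  OUT={b@B4, e@B2, e@B3, f@B1}
  B5:  IN={b@B4, e@B2, e@B3, f@B1}  OUT={b@B4, e@B5, f@B1}

Merge at B4: IN[B4] = OUT[B2] ⊔ OUT[B3] = {b@B1, e@B2, e@B3, f@B1}

Answer: {b@B1, e@B2, e@B3, f@B1}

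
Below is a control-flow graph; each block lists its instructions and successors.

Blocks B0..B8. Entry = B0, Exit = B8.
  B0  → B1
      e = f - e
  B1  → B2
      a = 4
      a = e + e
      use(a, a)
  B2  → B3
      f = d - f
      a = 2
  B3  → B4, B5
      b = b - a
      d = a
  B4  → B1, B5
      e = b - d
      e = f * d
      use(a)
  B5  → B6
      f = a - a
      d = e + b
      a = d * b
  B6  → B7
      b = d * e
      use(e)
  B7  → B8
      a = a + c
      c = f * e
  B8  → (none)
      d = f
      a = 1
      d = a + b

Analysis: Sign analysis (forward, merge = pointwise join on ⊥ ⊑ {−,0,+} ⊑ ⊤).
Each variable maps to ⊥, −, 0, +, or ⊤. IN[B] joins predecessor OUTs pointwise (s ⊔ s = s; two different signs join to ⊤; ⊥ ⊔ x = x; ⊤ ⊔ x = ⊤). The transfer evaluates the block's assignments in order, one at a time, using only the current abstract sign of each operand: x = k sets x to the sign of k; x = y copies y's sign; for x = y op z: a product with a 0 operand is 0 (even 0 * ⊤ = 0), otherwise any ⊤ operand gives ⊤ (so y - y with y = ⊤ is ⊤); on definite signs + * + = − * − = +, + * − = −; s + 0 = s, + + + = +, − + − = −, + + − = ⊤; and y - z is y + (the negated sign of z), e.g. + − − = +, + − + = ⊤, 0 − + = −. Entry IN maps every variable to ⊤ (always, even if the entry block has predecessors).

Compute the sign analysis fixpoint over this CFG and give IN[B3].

Answer: {a: +, b: ⊤, c: ⊤, d: ⊤, e: ⊤, f: ⊤}

Trace:
Converged values:
  B0:  IN=(all ⊤)  OUT=(all ⊤)
  B1:  IN=(all ⊤)  OUT=(all ⊤)
  B2:  IN=(all ⊤)  OUT={a:+; rest ⊤}
  B3:  IN={a:+; rest ⊤}  OUT={a:+, d:+; rest ⊤}
  B4:  IN={a:+, d:+; rest ⊤}  OUT={a:+, d:+; rest ⊤}
  B5:  IN={a:+, d:+; rest ⊤}  OUT=(all ⊤)
  B6:  IN=(all ⊤)  OUT=(all ⊤)
  B7:  IN=(all ⊤)  OUT=(all ⊤)
  B8:  IN=(all ⊤)  OUT={a:+; rest ⊤}

Merge at B3: IN[B3] = OUT[B2] = {a: +, b: ⊤, c: ⊤, d: ⊤, e: ⊤, f: ⊤}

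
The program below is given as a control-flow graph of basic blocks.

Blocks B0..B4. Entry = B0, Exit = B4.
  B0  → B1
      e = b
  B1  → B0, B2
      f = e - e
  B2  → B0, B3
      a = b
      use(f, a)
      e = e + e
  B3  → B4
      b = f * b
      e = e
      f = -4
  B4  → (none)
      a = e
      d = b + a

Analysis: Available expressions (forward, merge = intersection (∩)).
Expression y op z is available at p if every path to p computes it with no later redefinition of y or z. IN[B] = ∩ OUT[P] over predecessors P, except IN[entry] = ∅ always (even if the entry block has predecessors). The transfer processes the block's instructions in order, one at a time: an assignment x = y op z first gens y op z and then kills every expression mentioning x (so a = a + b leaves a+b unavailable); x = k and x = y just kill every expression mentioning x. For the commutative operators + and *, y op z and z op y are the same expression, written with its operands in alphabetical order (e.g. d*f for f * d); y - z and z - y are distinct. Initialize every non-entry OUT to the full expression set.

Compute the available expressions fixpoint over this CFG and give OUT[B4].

Fixpoint table:
  B0:  IN={}  OUT={}
  B1:  IN={}  OUT={e-e}
  B2:  IN={e-e}  OUT={}
  B3:  IN={}  OUT={}
  B4:  IN={}  OUT={a+b}

Merge at B4: IN[B4] = OUT[B3] = {}
Applying B4's transfer function to that IN value gives OUT[B4] (row B4 above).

Answer: {a+b}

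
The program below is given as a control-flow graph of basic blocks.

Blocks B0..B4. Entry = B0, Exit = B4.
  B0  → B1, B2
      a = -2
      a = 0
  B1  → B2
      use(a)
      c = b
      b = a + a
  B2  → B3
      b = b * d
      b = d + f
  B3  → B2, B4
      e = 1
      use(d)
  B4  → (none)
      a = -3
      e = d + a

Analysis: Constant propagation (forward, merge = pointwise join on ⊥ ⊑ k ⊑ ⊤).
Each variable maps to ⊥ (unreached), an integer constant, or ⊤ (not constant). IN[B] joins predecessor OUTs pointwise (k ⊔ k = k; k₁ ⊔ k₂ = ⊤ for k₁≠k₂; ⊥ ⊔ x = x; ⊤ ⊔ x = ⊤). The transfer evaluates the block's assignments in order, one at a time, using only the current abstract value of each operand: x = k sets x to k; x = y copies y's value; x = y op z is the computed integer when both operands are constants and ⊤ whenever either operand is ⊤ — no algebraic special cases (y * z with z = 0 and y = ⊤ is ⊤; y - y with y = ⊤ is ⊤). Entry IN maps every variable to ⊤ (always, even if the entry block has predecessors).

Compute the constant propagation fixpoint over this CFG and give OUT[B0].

Answer: {a: 0, b: ⊤, c: ⊤, d: ⊤, e: ⊤, f: ⊤}

Working:
Converged values:
  B0: | IN=(all ⊤) | OUT={a:0; rest ⊤}
  B1: | IN={a:0; rest ⊤} | OUT={a:0, b:0; rest ⊤}
  B2: | IN={a:0; rest ⊤} | OUT={a:0; rest ⊤}
  B3: | IN={a:0; rest ⊤} | OUT={a:0, e:1; rest ⊤}
  B4: | IN={a:0, e:1; rest ⊤} | OUT={a:-3; rest ⊤}

B0 is the boundary node: IN[B0] = {a: ⊤, b: ⊤, c: ⊤, d: ⊤, e: ⊤, f: ⊤}
Applying B0's transfer function to that IN value gives OUT[B0] (row B0 above).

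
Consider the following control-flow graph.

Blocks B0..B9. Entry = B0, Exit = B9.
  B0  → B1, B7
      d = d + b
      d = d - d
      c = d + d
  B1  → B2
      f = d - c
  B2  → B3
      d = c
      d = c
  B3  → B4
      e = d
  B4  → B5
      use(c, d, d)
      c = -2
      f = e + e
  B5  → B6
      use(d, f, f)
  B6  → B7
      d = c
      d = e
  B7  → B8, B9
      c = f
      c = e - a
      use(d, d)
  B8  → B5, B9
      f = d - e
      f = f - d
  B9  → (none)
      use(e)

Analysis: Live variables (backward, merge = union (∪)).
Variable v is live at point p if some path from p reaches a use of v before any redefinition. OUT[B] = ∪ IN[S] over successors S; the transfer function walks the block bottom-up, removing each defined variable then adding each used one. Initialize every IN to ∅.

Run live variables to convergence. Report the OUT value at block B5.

Answer: {a, c, e, f}

Trace:
Converged values:
  B0:   IN={a, b, d, e, f}   OUT={a, c, d, e, f}
  B1:   IN={a, c, d}   OUT={a, c}
  B2:   IN={a, c}   OUT={a, c, d}
  B3:   IN={a, c, d}   OUT={a, c, d, e}
  B4:   IN={a, c, d, e}   OUT={a, c, d, e, f}
  B5:   IN={a, c, d, e, f}   OUT={a, c, e, f}
  B6:   IN={a, c, e, f}   OUT={a, d, e, f}
  B7:   IN={a, d, e, f}   OUT={a, c, d, e}
  B8:   IN={a, c, d, e}   OUT={a, c, d, e, f}
  B9:   IN={e}   OUT={}

Merge at B5: OUT[B5] = IN[B6] = {a, c, e, f}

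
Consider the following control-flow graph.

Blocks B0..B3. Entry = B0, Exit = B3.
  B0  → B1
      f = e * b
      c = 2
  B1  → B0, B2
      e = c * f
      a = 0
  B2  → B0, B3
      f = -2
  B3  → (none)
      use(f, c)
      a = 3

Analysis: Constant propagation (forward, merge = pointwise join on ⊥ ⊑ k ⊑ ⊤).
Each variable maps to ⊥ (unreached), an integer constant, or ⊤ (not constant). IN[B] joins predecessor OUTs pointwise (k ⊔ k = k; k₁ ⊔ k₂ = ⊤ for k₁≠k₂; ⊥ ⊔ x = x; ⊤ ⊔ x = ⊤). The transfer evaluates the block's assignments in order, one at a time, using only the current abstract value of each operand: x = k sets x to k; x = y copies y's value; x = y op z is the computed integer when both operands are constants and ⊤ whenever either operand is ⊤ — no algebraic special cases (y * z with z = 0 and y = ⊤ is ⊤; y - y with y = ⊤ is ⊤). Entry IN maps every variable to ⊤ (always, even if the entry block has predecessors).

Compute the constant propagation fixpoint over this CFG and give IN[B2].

Converged values:
  B0: | IN=(all ⊤) | OUT={c:2; rest ⊤}
  B1: | IN={c:2; rest ⊤} | OUT={a:0, c:2; rest ⊤}
  B2: | IN={a:0, c:2; rest ⊤} | OUT={a:0, c:2, f:-2; rest ⊤}
  B3: | IN={a:0, c:2, f:-2; rest ⊤} | OUT={a:3, c:2, f:-2; rest ⊤}

Merge at B2: IN[B2] = OUT[B1] = {a: 0, b: ⊤, c: 2, d: ⊤, e: ⊤, f: ⊤}

Answer: {a: 0, b: ⊤, c: 2, d: ⊤, e: ⊤, f: ⊤}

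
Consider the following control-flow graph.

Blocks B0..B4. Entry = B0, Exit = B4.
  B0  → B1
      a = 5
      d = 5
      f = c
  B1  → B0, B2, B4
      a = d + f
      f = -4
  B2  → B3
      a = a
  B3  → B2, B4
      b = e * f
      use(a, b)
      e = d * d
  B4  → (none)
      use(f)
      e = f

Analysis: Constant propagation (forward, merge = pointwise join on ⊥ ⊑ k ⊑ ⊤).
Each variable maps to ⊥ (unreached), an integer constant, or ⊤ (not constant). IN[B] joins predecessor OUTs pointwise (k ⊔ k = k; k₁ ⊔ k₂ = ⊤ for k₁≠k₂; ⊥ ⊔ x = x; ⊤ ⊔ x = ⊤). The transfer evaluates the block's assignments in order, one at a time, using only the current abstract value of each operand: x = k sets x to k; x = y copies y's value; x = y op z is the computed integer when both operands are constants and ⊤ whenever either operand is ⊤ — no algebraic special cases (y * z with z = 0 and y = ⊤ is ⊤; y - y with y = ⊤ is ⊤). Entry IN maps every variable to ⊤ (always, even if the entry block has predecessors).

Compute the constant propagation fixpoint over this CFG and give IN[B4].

Per-block solution:
  B0:  IN=(all ⊤)  OUT={a:5, d:5; rest ⊤}
  B1:  IN={a:5, d:5; rest ⊤}  OUT={d:5, f:-4; rest ⊤}
  B2:  IN={d:5, f:-4; rest ⊤}  OUT={d:5, f:-4; rest ⊤}
  B3:  IN={d:5, f:-4; rest ⊤}  OUT={d:5, e:25, f:-4; rest ⊤}
  B4:  IN={d:5, f:-4; rest ⊤}  OUT={d:5, e:-4, f:-4; rest ⊤}

Merge at B4: IN[B4] = OUT[B1] ⊔ OUT[B3] = {a: ⊤, b: ⊤, c: ⊤, d: 5, e: ⊤, f: -4}

Answer: {a: ⊤, b: ⊤, c: ⊤, d: 5, e: ⊤, f: -4}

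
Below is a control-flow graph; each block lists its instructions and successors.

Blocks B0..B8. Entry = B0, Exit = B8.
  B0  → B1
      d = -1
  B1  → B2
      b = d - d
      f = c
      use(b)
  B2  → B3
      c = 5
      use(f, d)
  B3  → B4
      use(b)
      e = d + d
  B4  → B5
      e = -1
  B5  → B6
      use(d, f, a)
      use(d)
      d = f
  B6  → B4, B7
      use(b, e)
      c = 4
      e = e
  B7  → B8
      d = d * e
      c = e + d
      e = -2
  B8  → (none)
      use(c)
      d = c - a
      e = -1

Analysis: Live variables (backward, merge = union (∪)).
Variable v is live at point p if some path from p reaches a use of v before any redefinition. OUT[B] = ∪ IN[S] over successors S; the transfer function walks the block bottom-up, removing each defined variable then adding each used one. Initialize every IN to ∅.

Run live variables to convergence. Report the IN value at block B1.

Answer: {a, c, d}

Trace:
Fixpoint table:
  B0: | IN={a, c} | OUT={a, c, d}
  B1: | IN={a, c, d} | OUT={a, b, d, f}
  B2: | IN={a, b, d, f} | OUT={a, b, d, f}
  B3: | IN={a, b, d, f} | OUT={a, b, d, f}
  B4: | IN={a, b, d, f} | OUT={a, b, d, e, f}
  B5: | IN={a, b, d, e, f} | OUT={a, b, d, e, f}
  B6: | IN={a, b, d, e, f} | OUT={a, b, d, e, f}
  B7: | IN={a, d, e} | OUT={a, c}
  B8: | IN={a, c} | OUT={}

Merge at B1: OUT[B1] = IN[B2] = {a, b, d, f}
Applying B1's transfer function to that OUT value gives IN[B1] (row B1 above).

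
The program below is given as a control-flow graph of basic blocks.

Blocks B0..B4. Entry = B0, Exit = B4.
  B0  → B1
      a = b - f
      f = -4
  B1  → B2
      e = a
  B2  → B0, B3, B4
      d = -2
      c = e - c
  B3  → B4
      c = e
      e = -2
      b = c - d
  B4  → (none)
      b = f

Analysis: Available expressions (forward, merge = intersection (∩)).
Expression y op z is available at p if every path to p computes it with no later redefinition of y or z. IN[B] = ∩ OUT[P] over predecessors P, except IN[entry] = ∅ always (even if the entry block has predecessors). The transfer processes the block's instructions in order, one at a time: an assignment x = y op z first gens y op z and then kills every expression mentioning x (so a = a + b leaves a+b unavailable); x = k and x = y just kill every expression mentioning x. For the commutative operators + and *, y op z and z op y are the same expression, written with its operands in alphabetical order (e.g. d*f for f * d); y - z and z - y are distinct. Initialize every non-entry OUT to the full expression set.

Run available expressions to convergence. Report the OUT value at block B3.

Answer: {c-d}

Derivation:
Fixpoint table:
  B0: | IN={} | OUT={}
  B1: | IN={} | OUT={}
  B2: | IN={} | OUT={}
  B3: | IN={} | OUT={c-d}
  B4: | IN={} | OUT={}

Merge at B3: IN[B3] = OUT[B2] = {}
Applying B3's transfer function to that IN value gives OUT[B3] (row B3 above).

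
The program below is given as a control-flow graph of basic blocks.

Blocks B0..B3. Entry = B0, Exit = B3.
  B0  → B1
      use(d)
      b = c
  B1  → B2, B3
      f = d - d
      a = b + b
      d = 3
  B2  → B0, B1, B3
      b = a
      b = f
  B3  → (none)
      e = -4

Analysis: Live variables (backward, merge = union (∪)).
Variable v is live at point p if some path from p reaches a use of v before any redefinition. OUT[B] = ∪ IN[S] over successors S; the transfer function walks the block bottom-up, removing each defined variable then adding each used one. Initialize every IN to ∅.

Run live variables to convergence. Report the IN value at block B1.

Answer: {b, c, d}

Trace:
Converged values:
  B0:   IN={c, d}   OUT={b, c, d}
  B1:   IN={b, c, d}   OUT={a, c, d, f}
  B2:   IN={a, c, d, f}   OUT={b, c, d}
  B3:   IN={}   OUT={}

Merge at B1: OUT[B1] = IN[B2] ⊔ IN[B3] = {a, c, d, f}
Applying B1's transfer function to that OUT value gives IN[B1] (row B1 above).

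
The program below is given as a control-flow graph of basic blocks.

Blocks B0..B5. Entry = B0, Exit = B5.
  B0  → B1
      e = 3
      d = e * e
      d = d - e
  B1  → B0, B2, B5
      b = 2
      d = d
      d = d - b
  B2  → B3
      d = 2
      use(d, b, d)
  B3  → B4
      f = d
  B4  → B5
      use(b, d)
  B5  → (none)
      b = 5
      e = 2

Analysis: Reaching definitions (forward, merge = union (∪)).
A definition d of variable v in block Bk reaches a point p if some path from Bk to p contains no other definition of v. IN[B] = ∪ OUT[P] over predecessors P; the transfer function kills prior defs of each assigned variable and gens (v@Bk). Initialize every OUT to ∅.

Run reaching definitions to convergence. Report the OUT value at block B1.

Per-block solution:
  B0:  IN={b@B1, d@B1, e@B0}  OUT={b@B1, d@B0, e@B0}
  B1:  IN={b@B1, d@B0, e@B0}  OUT={b@B1, d@B1, e@B0}
  B2:  IN={b@B1, d@B1, e@B0}  OUT={b@B1, d@B2, e@B0}
  B3:  IN={b@B1, d@B2, e@B0}  OUT={b@B1, d@B2, e@B0, f@B3}
  B4:  IN={b@B1, d@B2, e@B0, f@B3}  OUT={b@B1, d@B2, e@B0, f@B3}
  B5:  IN={b@B1, d@B1, d@B2, e@B0, f@B3}  OUT={b@B5, d@B1, d@B2, e@B5, f@B3}

Merge at B1: IN[B1] = OUT[B0] = {b@B1, d@B0, e@B0}
Applying B1's transfer function to that IN value gives OUT[B1] (row B1 above).

Answer: {b@B1, d@B1, e@B0}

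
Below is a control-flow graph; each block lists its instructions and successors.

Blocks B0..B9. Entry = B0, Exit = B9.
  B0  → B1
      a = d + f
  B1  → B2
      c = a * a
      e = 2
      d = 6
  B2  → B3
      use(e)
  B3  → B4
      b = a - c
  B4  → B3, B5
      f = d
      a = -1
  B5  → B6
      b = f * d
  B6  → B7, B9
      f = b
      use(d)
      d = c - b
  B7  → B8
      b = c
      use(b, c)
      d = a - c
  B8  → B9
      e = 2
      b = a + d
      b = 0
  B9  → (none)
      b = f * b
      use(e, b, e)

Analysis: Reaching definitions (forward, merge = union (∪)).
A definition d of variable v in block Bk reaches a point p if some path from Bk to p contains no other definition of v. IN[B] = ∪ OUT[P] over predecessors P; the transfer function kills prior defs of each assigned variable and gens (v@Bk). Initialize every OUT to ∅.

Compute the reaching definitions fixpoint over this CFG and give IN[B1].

Answer: {a@B0}

Trace:
Converged values:
  B0:   IN={}   OUT={a@B0}
  B1:   IN={a@B0}   OUT={a@B0, c@B1, d@B1, e@B1}
  B2:   IN={a@B0, c@B1, d@B1, e@B1}   OUT={a@B0, c@B1, d@B1, e@B1}
  B3:   IN={a@B0, a@B4, b@B3, c@B1, d@B1, e@B1, f@B4}   OUT={a@B0, a@B4, b@B3, c@B1, d@B1, e@B1, f@B4}
  B4:   IN={a@B0, a@B4, b@B3, c@B1, d@B1, e@B1, f@B4}   OUT={a@B4, b@B3, c@B1, d@B1, e@B1, f@B4}
  B5:   IN={a@B4, b@B3, c@B1, d@B1, e@B1, f@B4}   OUT={a@B4, b@B5, c@B1, d@B1, e@B1, f@B4}
  B6:   IN={a@B4, b@B5, c@B1, d@B1, e@B1, f@B4}   OUT={a@B4, b@B5, c@B1, d@B6, e@B1, f@B6}
  B7:   IN={a@B4, b@B5, c@B1, d@B6, e@B1, f@B6}   OUT={a@B4, b@B7, c@B1, d@B7, e@B1, f@B6}
  B8:   IN={a@B4, b@B7, c@B1, d@B7, e@B1, f@B6}   OUT={a@B4, b@B8, c@B1, d@B7, e@B8, f@B6}
  B9:   IN={a@B4, b@B5, b@B8, c@B1, d@B6, d@B7, e@B1, e@B8, f@B6}   OUT={a@B4, b@B9, c@B1, d@B6, d@B7, e@B1, e@B8, f@B6}

Merge at B1: IN[B1] = OUT[B0] = {a@B0}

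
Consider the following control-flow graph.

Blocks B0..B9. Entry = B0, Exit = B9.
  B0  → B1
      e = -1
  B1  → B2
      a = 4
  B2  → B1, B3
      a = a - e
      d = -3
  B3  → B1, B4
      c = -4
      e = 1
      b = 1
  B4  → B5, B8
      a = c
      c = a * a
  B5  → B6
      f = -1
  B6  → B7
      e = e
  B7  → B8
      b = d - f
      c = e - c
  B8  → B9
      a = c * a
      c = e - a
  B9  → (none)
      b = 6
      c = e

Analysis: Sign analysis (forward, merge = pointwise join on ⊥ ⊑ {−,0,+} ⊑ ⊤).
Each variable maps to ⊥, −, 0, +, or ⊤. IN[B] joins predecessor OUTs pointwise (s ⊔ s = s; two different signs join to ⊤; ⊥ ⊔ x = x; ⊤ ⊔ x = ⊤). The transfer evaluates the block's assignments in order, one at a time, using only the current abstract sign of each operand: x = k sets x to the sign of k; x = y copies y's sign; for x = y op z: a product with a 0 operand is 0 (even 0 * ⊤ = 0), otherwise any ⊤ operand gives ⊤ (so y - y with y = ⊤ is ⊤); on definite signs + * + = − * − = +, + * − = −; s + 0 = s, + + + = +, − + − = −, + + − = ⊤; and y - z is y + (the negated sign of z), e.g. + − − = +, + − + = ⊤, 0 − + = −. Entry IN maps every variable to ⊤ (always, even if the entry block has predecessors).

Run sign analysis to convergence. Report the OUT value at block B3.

Answer: {a: ⊤, b: +, c: -, d: -, e: +, f: ⊤}

Trace:
Per-block solution:
  B0:  IN=(all ⊤)  OUT={e:-; rest ⊤}
  B1:  IN=(all ⊤)  OUT={a:+; rest ⊤}
  B2:  IN={a:+; rest ⊤}  OUT={d:-; rest ⊤}
  B3:  IN={d:-; rest ⊤}  OUT={b:+, c:-, d:-, e:+; rest ⊤}
  B4:  IN={b:+, c:-, d:-, e:+; rest ⊤}  OUT={a:-, b:+, c:+, d:-, e:+; rest ⊤}
  B5:  IN={a:-, b:+, c:+, d:-, e:+; rest ⊤}  OUT={a:-, b:+, c:+, d:-, e:+, f:-; rest ⊤}
  B6:  IN={a:-, b:+, c:+, d:-, e:+, f:-; rest ⊤}  OUT={a:-, b:+, c:+, d:-, e:+, f:-; rest ⊤}
  B7:  IN={a:-, b:+, c:+, d:-, e:+, f:-; rest ⊤}  OUT={a:-, d:-, e:+, f:-; rest ⊤}
  B8:  IN={a:-, d:-, e:+; rest ⊤}  OUT={d:-, e:+; rest ⊤}
  B9:  IN={d:-, e:+; rest ⊤}  OUT={b:+, c:+, d:-, e:+; rest ⊤}

Merge at B3: IN[B3] = OUT[B2] = {a: ⊤, b: ⊤, c: ⊤, d: -, e: ⊤, f: ⊤}
Applying B3's transfer function to that IN value gives OUT[B3] (row B3 above).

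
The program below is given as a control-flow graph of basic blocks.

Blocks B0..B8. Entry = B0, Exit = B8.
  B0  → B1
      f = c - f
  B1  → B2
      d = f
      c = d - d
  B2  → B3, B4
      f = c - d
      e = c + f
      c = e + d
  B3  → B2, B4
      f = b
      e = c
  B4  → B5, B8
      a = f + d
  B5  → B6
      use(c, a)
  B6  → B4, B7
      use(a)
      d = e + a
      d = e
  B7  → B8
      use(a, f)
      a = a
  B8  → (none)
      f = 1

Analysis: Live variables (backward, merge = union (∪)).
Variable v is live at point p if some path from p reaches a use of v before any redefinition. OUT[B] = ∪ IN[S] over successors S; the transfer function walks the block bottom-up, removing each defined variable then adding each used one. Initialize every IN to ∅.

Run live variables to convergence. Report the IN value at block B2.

Answer: {b, c, d}

Trace:
Fixpoint table:
  B0:  IN={b, c, f}  OUT={b, f}
  B1:  IN={b, f}  OUT={b, c, d}
  B2:  IN={b, c, d}  OUT={b, c, d, e, f}
  B3:  IN={b, c, d}  OUT={b, c, d, e, f}
  B4:  IN={c, d, e, f}  OUT={a, c, e, f}
  B5:  IN={a, c, e, f}  OUT={a, c, e, f}
  B6:  IN={a, c, e, f}  OUT={a, c, d, e, f}
  B7:  IN={a, f}  OUT={}
  B8:  IN={}  OUT={}

Merge at B2: OUT[B2] = IN[B3] ⊔ IN[B4] = {b, c, d, e, f}
Applying B2's transfer function to that OUT value gives IN[B2] (row B2 above).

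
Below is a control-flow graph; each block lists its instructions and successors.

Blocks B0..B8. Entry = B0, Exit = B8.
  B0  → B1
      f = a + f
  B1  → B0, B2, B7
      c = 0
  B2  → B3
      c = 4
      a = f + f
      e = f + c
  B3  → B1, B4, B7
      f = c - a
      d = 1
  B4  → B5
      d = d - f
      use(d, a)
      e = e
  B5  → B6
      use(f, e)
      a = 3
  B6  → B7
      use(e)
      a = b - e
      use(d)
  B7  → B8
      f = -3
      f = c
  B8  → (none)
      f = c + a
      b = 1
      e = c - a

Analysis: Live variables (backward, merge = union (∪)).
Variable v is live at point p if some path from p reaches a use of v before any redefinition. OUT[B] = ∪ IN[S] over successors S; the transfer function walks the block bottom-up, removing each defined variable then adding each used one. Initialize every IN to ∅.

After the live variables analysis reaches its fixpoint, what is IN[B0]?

Answer: {a, b, f}

Working:
Per-block solution:
  B0: | IN={a, b, f} | OUT={a, b, f}
  B1: | IN={a, b, f} | OUT={a, b, c, f}
  B2: | IN={b, f} | OUT={a, b, c, e}
  B3: | IN={a, b, c, e} | OUT={a, b, c, d, e, f}
  B4: | IN={a, b, c, d, e, f} | OUT={b, c, d, e, f}
  B5: | IN={b, c, d, e, f} | OUT={b, c, d, e}
  B6: | IN={b, c, d, e} | OUT={a, c}
  B7: | IN={a, c} | OUT={a, c}
  B8: | IN={a, c} | OUT={}

Merge at B0: OUT[B0] = IN[B1] = {a, b, f}
Applying B0's transfer function to that OUT value gives IN[B0] (row B0 above).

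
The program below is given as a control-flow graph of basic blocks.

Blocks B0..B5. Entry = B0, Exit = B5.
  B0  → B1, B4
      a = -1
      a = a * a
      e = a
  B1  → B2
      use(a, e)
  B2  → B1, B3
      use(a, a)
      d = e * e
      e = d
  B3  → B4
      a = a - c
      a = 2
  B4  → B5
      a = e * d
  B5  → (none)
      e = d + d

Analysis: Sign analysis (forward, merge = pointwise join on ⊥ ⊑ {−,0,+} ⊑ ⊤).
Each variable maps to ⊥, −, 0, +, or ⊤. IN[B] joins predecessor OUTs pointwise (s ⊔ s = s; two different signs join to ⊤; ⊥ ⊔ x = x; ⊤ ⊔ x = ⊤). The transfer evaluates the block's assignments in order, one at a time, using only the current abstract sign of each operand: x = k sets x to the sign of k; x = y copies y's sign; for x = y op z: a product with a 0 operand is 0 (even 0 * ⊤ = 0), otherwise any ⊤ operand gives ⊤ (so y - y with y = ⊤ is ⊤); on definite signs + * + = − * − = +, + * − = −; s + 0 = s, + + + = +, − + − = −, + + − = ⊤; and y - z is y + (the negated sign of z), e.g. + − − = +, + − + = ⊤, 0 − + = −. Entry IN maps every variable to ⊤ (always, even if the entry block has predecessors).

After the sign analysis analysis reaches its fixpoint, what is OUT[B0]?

Converged values:
  B0:   IN=(all ⊤)   OUT={a:+, e:+; rest ⊤}
  B1:   IN={a:+, e:+; rest ⊤}   OUT={a:+, e:+; rest ⊤}
  B2:   IN={a:+, e:+; rest ⊤}   OUT={a:+, d:+, e:+; rest ⊤}
  B3:   IN={a:+, d:+, e:+; rest ⊤}   OUT={a:+, d:+, e:+; rest ⊤}
  B4:   IN={a:+, e:+; rest ⊤}   OUT={e:+; rest ⊤}
  B5:   IN={e:+; rest ⊤}   OUT=(all ⊤)

B0 is the boundary node: IN[B0] = {a: ⊤, b: ⊤, c: ⊤, d: ⊤, e: ⊤, f: ⊤}
Applying B0's transfer function to that IN value gives OUT[B0] (row B0 above).

Answer: {a: +, b: ⊤, c: ⊤, d: ⊤, e: +, f: ⊤}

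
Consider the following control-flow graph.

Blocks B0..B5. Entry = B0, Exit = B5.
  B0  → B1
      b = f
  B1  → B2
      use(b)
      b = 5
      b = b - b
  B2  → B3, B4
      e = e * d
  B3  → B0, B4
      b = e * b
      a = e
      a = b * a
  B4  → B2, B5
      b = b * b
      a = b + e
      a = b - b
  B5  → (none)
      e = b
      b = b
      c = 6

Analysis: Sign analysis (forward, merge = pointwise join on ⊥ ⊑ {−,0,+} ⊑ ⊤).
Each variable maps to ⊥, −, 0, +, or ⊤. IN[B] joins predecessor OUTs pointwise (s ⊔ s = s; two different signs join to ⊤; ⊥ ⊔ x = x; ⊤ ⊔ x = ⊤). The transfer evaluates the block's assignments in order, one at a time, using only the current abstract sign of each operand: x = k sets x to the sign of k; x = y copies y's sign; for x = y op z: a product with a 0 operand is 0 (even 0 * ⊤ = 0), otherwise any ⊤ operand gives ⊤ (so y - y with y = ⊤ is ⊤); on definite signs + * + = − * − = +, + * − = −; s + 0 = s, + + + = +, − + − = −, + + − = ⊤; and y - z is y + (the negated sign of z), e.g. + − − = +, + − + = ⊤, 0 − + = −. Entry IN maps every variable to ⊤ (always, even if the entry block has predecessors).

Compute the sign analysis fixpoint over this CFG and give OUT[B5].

Answer: {a: ⊤, b: ⊤, c: +, d: ⊤, e: ⊤, f: ⊤}

Derivation:
Fixpoint table:
  B0: | IN=(all ⊤) | OUT=(all ⊤)
  B1: | IN=(all ⊤) | OUT=(all ⊤)
  B2: | IN=(all ⊤) | OUT=(all ⊤)
  B3: | IN=(all ⊤) | OUT=(all ⊤)
  B4: | IN=(all ⊤) | OUT=(all ⊤)
  B5: | IN=(all ⊤) | OUT={c:+; rest ⊤}

Merge at B5: IN[B5] = OUT[B4] = {a: ⊤, b: ⊤, c: ⊤, d: ⊤, e: ⊤, f: ⊤}
Applying B5's transfer function to that IN value gives OUT[B5] (row B5 above).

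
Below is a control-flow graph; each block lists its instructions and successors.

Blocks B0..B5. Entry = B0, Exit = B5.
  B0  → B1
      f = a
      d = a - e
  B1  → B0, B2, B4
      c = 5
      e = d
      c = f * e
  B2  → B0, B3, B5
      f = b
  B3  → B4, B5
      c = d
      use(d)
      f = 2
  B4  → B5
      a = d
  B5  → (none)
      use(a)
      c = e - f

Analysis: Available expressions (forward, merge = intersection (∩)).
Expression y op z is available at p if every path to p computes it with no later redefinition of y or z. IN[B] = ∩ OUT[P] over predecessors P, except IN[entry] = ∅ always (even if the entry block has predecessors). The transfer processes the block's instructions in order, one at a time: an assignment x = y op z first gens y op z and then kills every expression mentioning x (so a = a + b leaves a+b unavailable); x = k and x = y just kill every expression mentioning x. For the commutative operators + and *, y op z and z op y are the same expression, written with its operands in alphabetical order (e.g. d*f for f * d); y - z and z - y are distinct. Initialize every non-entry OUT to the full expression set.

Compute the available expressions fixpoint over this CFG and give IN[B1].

Answer: {a-e}

Working:
Fixpoint table:
  B0:  IN={}  OUT={a-e}
  B1:  IN={a-e}  OUT={e*f}
  B2:  IN={e*f}  OUT={}
  B3:  IN={}  OUT={}
  B4:  IN={}  OUT={}
  B5:  IN={}  OUT={e-f}

Merge at B1: IN[B1] = OUT[B0] = {a-e}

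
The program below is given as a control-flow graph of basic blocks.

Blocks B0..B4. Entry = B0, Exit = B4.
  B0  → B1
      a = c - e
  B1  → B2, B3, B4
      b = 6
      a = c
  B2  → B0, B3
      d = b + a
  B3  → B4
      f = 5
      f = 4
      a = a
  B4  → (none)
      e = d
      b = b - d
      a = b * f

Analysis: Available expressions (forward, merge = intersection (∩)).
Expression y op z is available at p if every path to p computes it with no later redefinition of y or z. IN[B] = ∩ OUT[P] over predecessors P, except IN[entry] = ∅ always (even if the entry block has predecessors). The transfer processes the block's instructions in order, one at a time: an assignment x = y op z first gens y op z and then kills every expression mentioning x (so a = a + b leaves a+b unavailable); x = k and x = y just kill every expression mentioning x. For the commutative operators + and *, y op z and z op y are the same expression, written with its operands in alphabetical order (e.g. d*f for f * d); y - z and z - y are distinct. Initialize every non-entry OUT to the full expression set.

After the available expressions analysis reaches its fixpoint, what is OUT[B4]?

Answer: {b*f}

Working:
Fixpoint table:
  B0: | IN={} | OUT={c-e}
  B1: | IN={c-e} | OUT={c-e}
  B2: | IN={c-e} | OUT={a+b, c-e}
  B3: | IN={c-e} | OUT={c-e}
  B4: | IN={c-e} | OUT={b*f}

Merge at B4: IN[B4] = OUT[B1] ∩ OUT[B3] = {c-e}
Applying B4's transfer function to that IN value gives OUT[B4] (row B4 above).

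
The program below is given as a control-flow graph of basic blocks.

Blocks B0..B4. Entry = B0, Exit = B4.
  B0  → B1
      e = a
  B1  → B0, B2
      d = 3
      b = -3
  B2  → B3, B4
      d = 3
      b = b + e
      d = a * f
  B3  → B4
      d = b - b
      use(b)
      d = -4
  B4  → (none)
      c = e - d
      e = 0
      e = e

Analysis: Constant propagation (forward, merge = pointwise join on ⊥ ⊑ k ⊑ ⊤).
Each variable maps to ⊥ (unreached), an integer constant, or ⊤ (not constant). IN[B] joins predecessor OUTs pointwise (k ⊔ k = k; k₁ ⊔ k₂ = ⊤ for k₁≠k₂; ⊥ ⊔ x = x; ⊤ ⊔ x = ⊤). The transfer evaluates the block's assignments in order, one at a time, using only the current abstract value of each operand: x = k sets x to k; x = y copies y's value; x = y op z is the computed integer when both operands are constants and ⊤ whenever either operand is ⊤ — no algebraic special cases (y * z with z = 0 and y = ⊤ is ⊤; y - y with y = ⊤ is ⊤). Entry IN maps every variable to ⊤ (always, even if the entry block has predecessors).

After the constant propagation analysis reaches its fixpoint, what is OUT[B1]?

Converged values:
  B0: | IN=(all ⊤) | OUT=(all ⊤)
  B1: | IN=(all ⊤) | OUT={b:-3, d:3; rest ⊤}
  B2: | IN={b:-3, d:3; rest ⊤} | OUT=(all ⊤)
  B3: | IN=(all ⊤) | OUT={d:-4; rest ⊤}
  B4: | IN=(all ⊤) | OUT={e:0; rest ⊤}

Merge at B1: IN[B1] = OUT[B0] = {a: ⊤, b: ⊤, c: ⊤, d: ⊤, e: ⊤, f: ⊤}
Applying B1's transfer function to that IN value gives OUT[B1] (row B1 above).

Answer: {a: ⊤, b: -3, c: ⊤, d: 3, e: ⊤, f: ⊤}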